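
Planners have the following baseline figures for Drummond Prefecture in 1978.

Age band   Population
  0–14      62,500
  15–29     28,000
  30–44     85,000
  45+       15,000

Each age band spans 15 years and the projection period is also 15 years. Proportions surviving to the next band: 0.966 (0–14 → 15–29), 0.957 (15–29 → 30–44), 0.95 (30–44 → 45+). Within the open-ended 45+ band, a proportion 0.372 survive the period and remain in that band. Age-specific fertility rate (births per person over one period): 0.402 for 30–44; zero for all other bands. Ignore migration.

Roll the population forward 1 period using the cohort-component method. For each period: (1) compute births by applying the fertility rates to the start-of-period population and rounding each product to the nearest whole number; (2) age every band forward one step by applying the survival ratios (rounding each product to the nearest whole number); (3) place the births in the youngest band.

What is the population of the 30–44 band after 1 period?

Numbering the bands 1..4 from youngest to oldest:
— Period 1 —
Births: 85000 × 0.402 = 34170
Band 2: 62500 × 0.966 = 60375
Band 3: 28000 × 0.957 = 26796
Band 4: 85000 × 0.95 + 15000 × 0.372 = 80750 + 5580 = 86330
→ [34170, 60375, 26796, 86330]

26796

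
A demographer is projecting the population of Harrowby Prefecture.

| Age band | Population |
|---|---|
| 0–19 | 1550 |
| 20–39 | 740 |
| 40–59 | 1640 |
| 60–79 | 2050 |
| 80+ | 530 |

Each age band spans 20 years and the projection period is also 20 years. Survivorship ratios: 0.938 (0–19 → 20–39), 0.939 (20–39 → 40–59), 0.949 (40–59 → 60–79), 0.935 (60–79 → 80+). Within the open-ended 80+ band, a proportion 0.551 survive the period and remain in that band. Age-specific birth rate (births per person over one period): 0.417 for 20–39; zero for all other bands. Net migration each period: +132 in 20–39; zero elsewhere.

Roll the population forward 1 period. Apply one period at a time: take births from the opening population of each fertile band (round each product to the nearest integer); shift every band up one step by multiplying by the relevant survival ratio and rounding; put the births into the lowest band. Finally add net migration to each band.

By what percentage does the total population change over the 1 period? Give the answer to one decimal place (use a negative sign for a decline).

-2.4

(Bands numbered youngest = 1 to oldest = 5.)
Period 1:
Births: 740 × 0.417 = 309
Band 2: 1550 × 0.938 = 1454
Band 3: 740 × 0.939 = 695
Band 4: 1640 × 0.949 = 1556
Band 5: 2050 × 0.935 + 530 × 0.551 = 1917 + 292 = 2209
Net migration: Band 2 + 132 → 1586
End of period: [309, 1586, 695, 1556, 2209]
Total: 6510 → 6355; change = -155; percentage change = -2.4%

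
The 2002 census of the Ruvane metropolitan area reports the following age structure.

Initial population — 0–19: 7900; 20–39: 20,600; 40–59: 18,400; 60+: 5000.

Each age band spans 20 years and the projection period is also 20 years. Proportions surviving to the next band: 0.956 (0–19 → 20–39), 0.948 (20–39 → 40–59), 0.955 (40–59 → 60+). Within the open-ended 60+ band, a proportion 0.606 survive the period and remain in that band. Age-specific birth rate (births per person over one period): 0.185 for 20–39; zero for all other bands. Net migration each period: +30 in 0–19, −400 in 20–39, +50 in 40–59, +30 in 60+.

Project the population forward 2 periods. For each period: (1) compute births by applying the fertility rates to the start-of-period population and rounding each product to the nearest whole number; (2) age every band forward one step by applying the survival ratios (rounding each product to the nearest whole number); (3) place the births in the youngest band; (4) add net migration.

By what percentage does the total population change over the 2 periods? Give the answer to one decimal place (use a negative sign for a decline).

After projecting period 1:
Births: 20600 × 0.185 = 3811
20–39: 7900 × 0.956 = 7552
40–59: 20600 × 0.948 = 19529
60+: 18400 × 0.955 + 5000 × 0.606 = 17572 + 3030 = 20602
Net migration: 0–19 + 30 → 3841; 20–39 − 400 → 7152; 40–59 + 50 → 19579; 60+ + 30 → 20632
End of period: [3841, 7152, 19579, 20632]
After projecting period 2:
Births: 7152 × 0.185 = 1323
20–39: 3841 × 0.956 = 3672
40–59: 7152 × 0.948 = 6780
60+: 19579 × 0.955 + 20632 × 0.606 = 18698 + 12503 = 31201
Net migration: 0–19 + 30 → 1353; 20–39 − 400 → 3272; 40–59 + 50 → 6830; 60+ + 30 → 31231
End of period: [1353, 3272, 6830, 31231]
Total: 51900 → 42686; change = -9214; percentage change = -17.8%

-17.8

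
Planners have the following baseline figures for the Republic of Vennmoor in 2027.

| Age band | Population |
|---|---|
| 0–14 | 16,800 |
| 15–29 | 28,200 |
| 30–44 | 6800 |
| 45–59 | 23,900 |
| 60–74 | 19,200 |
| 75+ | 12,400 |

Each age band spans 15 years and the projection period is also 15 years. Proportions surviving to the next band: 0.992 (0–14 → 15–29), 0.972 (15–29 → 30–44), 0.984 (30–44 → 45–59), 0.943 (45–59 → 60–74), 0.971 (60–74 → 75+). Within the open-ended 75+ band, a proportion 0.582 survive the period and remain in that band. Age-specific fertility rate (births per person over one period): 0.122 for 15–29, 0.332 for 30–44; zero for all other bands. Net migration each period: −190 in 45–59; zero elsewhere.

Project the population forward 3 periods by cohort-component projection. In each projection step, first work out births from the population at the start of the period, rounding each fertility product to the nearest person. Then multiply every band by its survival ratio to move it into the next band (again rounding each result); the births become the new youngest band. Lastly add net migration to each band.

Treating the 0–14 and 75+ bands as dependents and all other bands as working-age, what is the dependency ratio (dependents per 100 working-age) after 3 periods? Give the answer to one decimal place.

(Groups numbered youngest = 1 to oldest = 6.)
— Period 1 —
Births: 28200 × 0.122 = 3440, 6800 × 0.332 = 2258 → 5698
Group 2: 16800 × 0.992 = 16666
Group 3: 28200 × 0.972 = 27410
Group 4: 6800 × 0.984 = 6691
Group 5: 23900 × 0.943 = 22538
Group 6: 19200 × 0.971 + 12400 × 0.582 = 18643 + 7217 = 25860
Net migration: Group 4 − 190 → 6501
→ [5698, 16666, 27410, 6501, 22538, 25860]
— Period 2 —
Births: 16666 × 0.122 = 2033, 27410 × 0.332 = 9100 → 11133
Group 2: 5698 × 0.992 = 5652
Group 3: 16666 × 0.972 = 16199
Group 4: 27410 × 0.984 = 26971
Group 5: 6501 × 0.943 = 6130
Group 6: 22538 × 0.971 + 25860 × 0.582 = 21884 + 15051 = 36935
Net migration: Group 4 − 190 → 26781
→ [11133, 5652, 16199, 26781, 6130, 36935]
— Period 3 —
Births: 5652 × 0.122 = 690, 16199 × 0.332 = 5378 → 6068
Group 2: 11133 × 0.992 = 11044
Group 3: 5652 × 0.972 = 5494
Group 4: 16199 × 0.984 = 15940
Group 5: 26781 × 0.943 = 25254
Group 6: 6130 × 0.971 + 36935 × 0.582 = 5952 + 21496 = 27448
Net migration: Group 4 − 190 → 15750
→ [6068, 11044, 5494, 15750, 25254, 27448]
Dependents (band 0–14 + band 75+) = 6068 + 27448 = 33516; working-age = 57542; ratio = 33516/57542 × 100 = 58.2

58.2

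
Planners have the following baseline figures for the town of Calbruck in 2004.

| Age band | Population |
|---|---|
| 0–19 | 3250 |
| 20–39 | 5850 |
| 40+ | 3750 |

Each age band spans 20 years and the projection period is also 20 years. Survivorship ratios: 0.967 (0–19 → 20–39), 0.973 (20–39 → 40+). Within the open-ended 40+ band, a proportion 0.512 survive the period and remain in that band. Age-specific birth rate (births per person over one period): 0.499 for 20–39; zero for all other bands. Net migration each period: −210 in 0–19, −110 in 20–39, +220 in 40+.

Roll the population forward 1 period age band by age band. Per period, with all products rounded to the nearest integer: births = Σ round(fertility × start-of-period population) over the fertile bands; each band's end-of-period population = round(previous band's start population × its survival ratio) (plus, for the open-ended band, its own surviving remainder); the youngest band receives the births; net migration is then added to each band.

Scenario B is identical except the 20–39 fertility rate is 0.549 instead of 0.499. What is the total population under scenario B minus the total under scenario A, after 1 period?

Let group 1 be 0–19 through group 3 = 40+.
— Period 1 —
Births: 5850 × 0.499 = 2919
Group 2: 3250 × 0.967 = 3143
Group 3: 5850 × 0.973 + 3750 × 0.512 = 5692 + 1920 = 7612
Net migration: Group 1 − 210 → 2709; Group 2 − 110 → 3033; Group 3 + 220 → 7832
Population now: 0–19=2709, 20–39=3033, 40+=7832
Scenario A total after 1 period: 13574
Scenario B projection —
— Period 1 —
Births: 5850 × 0.549 = 3212
Group 2: 3250 × 0.967 = 3143
Group 3: 5850 × 0.973 + 3750 × 0.512 = 5692 + 1920 = 7612
Net migration: Group 1 − 210 → 3002; Group 2 − 110 → 3033; Group 3 + 220 → 7832
Population now: 0–19=3002, 20–39=3033, 40+=7832
Scenario B total after 1 period: 13867
Difference B − A = 13867 − 13574 = 293

293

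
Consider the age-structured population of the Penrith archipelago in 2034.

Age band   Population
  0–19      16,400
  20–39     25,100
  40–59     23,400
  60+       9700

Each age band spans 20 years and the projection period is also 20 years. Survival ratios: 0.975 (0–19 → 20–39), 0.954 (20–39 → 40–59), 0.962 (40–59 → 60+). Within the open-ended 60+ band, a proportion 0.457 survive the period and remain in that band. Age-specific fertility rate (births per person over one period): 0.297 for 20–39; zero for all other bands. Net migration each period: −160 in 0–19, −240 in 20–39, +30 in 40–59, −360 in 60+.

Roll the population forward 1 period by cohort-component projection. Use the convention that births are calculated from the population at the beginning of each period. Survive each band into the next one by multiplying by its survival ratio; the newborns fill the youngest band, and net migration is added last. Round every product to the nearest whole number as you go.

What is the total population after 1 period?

(Groups numbered youngest = 1 to oldest = 4.)
After projecting period 1:
Births: 25100 × 0.297 = 7455
Group 2: 16400 × 0.975 = 15990
Group 3: 25100 × 0.954 = 23945
Group 4: 23400 × 0.962 + 9700 × 0.457 = 22511 + 4433 = 26944
Net migration: Group 1 − 160 → 7295; Group 2 − 240 → 15750; Group 3 + 30 → 23975; Group 4 − 360 → 26584
Giving 7295 / 15750 / 23975 / 26584.
Total after period 1: 7295 + 15750 + 23975 + 26584 = 73604

73604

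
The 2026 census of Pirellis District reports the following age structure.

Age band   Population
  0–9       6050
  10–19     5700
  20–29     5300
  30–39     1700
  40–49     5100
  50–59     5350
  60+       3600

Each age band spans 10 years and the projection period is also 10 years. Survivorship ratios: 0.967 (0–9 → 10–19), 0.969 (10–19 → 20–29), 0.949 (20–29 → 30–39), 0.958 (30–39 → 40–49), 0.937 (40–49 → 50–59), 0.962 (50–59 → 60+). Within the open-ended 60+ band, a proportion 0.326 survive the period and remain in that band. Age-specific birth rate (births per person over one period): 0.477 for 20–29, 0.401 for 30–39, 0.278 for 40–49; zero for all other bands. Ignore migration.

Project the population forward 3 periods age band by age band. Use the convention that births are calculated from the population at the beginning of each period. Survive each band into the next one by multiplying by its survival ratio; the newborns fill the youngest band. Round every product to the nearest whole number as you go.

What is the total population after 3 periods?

33973

Call the groups 1 to 7, youngest first.
Period 1.
Births: 5300 * 0.477 = 2528  |  1700 * 0.401 = 682  |  5100 * 0.278 = 1418 → 4628
Group 2: 6050 * 0.967 = 5850
Group 3: 5700 * 0.969 = 5523
Group 4: 5300 * 0.949 = 5030
Group 5: 1700 * 0.958 = 1629
Group 6: 5100 * 0.937 = 4779
Group 7: 5350 * 0.962 + 3600 * 0.326 = 5147 + 1174 = 6321
→ [4628, 5850, 5523, 5030, 1629, 4779, 6321]
Period 2.
Births: 5523 * 0.477 = 2634  |  5030 * 0.401 = 2017  |  1629 * 0.278 = 453 → 5104
Group 2: 4628 * 0.967 = 4475
Group 3: 5850 * 0.969 = 5669
Group 4: 5523 * 0.949 = 5241
Group 5: 5030 * 0.958 = 4819
Group 6: 1629 * 0.937 = 1526
Group 7: 4779 * 0.962 + 6321 * 0.326 = 4597 + 2061 = 6658
→ [5104, 4475, 5669, 5241, 4819, 1526, 6658]
Period 3.
Births: 5669 * 0.477 = 2704  |  5241 * 0.401 = 2102  |  4819 * 0.278 = 1340 → 6146
Group 2: 5104 * 0.967 = 4936
Group 3: 4475 * 0.969 = 4336
Group 4: 5669 * 0.949 = 5380
Group 5: 5241 * 0.958 = 5021
Group 6: 4819 * 0.937 = 4515
Group 7: 1526 * 0.962 + 6658 * 0.326 = 1468 + 2171 = 3639
→ [6146, 4936, 4336, 5380, 5021, 4515, 3639]
Total after period 3: 6146 + 4936 + 4336 + 5380 + 5021 + 4515 + 3639 = 33973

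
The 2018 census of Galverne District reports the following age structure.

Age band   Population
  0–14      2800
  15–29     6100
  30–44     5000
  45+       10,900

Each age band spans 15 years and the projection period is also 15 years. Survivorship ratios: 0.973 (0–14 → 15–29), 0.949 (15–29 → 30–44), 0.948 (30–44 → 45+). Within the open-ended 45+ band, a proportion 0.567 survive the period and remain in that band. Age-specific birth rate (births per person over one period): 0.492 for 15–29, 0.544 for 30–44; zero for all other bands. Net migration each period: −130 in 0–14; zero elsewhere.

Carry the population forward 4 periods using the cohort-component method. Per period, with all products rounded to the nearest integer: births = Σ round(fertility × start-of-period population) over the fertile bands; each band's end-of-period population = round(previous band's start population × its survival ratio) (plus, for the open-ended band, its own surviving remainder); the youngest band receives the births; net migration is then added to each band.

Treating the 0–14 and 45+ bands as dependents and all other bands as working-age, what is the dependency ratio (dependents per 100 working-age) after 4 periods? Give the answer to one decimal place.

Call the groups 1 to 4, youngest first.
After projecting period 1:
Births: 6100 × 0.492 = 3001  |  5000 × 0.544 = 2720 → total 5721
Group 2: 2800 × 0.973 = 2724
Group 3: 6100 × 0.949 = 5789
Group 4: 5000 × 0.948 + 10900 × 0.567 = 4740 + 6180 = 10920
Net migration: Group 1 − 130 → 5591
Giving 5591 / 2724 / 5789 / 10920.
After projecting period 2:
Births: 2724 × 0.492 = 1340  |  5789 × 0.544 = 3149 → total 4489
Group 2: 5591 × 0.973 = 5440
Group 3: 2724 × 0.949 = 2585
Group 4: 5789 × 0.948 + 10920 × 0.567 = 5488 + 6192 = 11680
Net migration: Group 1 − 130 → 4359
Giving 4359 / 5440 / 2585 / 11680.
After projecting period 3:
Births: 5440 × 0.492 = 2676  |  2585 × 0.544 = 1406 → total 4082
Group 2: 4359 × 0.973 = 4241
Group 3: 5440 × 0.949 = 5163
Group 4: 2585 × 0.948 + 11680 × 0.567 = 2451 + 6623 = 9074
Net migration: Group 1 − 130 → 3952
Giving 3952 / 4241 / 5163 / 9074.
After projecting period 4:
Births: 4241 × 0.492 = 2087  |  5163 × 0.544 = 2809 → total 4896
Group 2: 3952 × 0.973 = 3845
Group 3: 4241 × 0.949 = 4025
Group 4: 5163 × 0.948 + 9074 × 0.567 = 4895 + 5145 = 10040
Net migration: Group 1 − 130 → 4766
Giving 4766 / 3845 / 4025 / 10040.
Dependents (band 0–14 + band 45+) = 4766 + 10040 = 14806; working-age = 7870; ratio = 14806/7870 × 100 = 188.1

188.1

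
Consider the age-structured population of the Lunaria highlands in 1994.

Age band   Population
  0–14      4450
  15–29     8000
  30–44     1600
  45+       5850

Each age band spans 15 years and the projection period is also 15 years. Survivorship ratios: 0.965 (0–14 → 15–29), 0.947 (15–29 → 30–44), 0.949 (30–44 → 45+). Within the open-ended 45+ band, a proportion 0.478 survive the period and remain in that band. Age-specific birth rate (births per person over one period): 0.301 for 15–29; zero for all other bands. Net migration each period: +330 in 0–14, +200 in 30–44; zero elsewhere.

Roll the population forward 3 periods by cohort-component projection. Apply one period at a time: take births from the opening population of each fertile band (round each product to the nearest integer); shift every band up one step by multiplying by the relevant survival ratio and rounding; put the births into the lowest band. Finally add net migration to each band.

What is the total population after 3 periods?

Let band 1 be 0–14 through band 4 = 45+.
Period 1:
Births: 8000 × 0.301 = 2408
Band 2: 4450 × 0.965 = 4294
Band 3: 8000 × 0.947 = 7576
Band 4: 1600 × 0.949 + 5850 × 0.478 = 1518 + 2796 = 4314
Net migration: Band 1 + 330 → 2738; Band 3 + 200 → 7776
Giving 2738 / 4294 / 7776 / 4314.
Period 2:
Births: 4294 × 0.301 = 1292
Band 2: 2738 × 0.965 = 2642
Band 3: 4294 × 0.947 = 4066
Band 4: 7776 × 0.949 + 4314 × 0.478 = 7379 + 2062 = 9441
Net migration: Band 1 + 330 → 1622; Band 3 + 200 → 4266
Giving 1622 / 2642 / 4266 / 9441.
Period 3:
Births: 2642 × 0.301 = 795
Band 2: 1622 × 0.965 = 1565
Band 3: 2642 × 0.947 = 2502
Band 4: 4266 × 0.949 + 9441 × 0.478 = 4048 + 4513 = 8561
Net migration: Band 1 + 330 → 1125; Band 3 + 200 → 2702
Giving 1125 / 1565 / 2702 / 8561.
Total after period 3: 1125 + 1565 + 2702 + 8561 = 13953

13953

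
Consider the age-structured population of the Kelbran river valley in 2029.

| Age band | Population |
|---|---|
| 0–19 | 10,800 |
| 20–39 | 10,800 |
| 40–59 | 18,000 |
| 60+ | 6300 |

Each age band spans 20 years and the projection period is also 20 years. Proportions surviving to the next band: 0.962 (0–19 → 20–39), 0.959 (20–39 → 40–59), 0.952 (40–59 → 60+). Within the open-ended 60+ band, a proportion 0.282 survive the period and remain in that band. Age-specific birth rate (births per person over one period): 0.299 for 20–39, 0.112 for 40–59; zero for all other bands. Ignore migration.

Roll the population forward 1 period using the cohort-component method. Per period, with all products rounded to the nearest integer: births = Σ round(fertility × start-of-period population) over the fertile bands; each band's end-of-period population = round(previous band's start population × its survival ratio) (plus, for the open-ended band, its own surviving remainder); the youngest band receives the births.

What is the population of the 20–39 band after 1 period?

Call the bands 1 to 4, youngest first.
Period 1.
Births: 10800 × 0.299 = 3229 ; 18000 × 0.112 = 2016 ⇒ total 5245
Band 2: 10800 × 0.962 = 10390
Band 3: 10800 × 0.959 = 10357
Band 4: 18000 × 0.952 + 6300 × 0.282 = 17136 + 1777 = 18913
Giving 5245 / 10390 / 10357 / 18913.

10390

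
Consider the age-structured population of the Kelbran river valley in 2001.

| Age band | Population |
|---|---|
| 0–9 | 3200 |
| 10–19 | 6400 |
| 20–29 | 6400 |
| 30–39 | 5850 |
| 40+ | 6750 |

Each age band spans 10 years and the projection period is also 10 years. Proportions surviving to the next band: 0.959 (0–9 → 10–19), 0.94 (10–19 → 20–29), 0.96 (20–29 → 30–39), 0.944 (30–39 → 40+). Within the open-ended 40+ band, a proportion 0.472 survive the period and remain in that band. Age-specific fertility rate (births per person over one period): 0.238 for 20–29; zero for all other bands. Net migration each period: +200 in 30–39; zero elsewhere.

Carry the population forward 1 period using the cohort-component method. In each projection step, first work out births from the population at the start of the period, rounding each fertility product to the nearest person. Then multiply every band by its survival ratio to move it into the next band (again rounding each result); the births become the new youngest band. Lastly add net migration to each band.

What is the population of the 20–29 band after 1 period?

After projecting period 1:
Births: 6400 * 0.238 = 1523
10–19: 3200 * 0.959 = 3069
20–29: 6400 * 0.94 = 6016
30–39: 6400 * 0.96 = 6144
40+: 5850 * 0.944 + 6750 * 0.472 = 5522 + 3186 = 8708
Net migration: 30–39 + 200 → 6344
Giving 1523 / 3069 / 6016 / 6344 / 8708.

6016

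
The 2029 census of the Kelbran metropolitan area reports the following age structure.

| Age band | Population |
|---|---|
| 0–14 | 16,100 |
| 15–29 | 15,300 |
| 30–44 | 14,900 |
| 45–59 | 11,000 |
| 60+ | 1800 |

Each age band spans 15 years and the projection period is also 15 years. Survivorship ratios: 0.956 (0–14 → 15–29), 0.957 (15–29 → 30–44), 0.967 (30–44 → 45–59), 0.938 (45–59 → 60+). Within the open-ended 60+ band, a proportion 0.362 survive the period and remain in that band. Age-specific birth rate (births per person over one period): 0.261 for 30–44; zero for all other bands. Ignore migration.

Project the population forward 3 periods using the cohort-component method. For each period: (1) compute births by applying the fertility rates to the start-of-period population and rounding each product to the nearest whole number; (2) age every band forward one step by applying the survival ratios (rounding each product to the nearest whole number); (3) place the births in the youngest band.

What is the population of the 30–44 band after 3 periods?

3558

[period 1]
Births: 14900 * 0.261 = 3889
15–29: 16100 * 0.956 = 15392
30–44: 15300 * 0.957 = 14642
45–59: 14900 * 0.967 = 14408
60+: 11000 * 0.938 + 1800 * 0.362 = 10318 + 652 = 10970
End of period: [3889, 15392, 14642, 14408, 10970]
[period 2]
Births: 14642 * 0.261 = 3822
15–29: 3889 * 0.956 = 3718
30–44: 15392 * 0.957 = 14730
45–59: 14642 * 0.967 = 14159
60+: 14408 * 0.938 + 10970 * 0.362 = 13515 + 3971 = 17486
End of period: [3822, 3718, 14730, 14159, 17486]
[period 3]
Births: 14730 * 0.261 = 3845
15–29: 3822 * 0.956 = 3654
30–44: 3718 * 0.957 = 3558
45–59: 14730 * 0.967 = 14244
60+: 14159 * 0.938 + 17486 * 0.362 = 13281 + 6330 = 19611
End of period: [3845, 3654, 3558, 14244, 19611]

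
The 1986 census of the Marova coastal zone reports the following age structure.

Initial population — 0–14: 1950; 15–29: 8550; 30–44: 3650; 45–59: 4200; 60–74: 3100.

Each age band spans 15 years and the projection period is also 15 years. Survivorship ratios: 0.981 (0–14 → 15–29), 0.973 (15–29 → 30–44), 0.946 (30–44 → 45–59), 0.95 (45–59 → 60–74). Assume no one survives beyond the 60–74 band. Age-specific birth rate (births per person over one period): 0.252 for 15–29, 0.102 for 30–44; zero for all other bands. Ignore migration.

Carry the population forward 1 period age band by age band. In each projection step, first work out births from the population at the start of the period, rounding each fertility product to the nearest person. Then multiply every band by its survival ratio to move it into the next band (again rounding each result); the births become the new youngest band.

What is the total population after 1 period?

Period 1.
Births: 8550 × 0.252 = 2155  |  3650 × 0.102 = 372 → 2527
15–29: 1950 × 0.981 = 1913
30–44: 8550 × 0.973 = 8319
45–59: 3650 × 0.946 = 3453
60–74: 4200 × 0.95 = 3990
End of period: [2527, 1913, 8319, 3453, 3990]
Total after period 1: 2527 + 1913 + 8319 + 3453 + 3990 = 20202

20202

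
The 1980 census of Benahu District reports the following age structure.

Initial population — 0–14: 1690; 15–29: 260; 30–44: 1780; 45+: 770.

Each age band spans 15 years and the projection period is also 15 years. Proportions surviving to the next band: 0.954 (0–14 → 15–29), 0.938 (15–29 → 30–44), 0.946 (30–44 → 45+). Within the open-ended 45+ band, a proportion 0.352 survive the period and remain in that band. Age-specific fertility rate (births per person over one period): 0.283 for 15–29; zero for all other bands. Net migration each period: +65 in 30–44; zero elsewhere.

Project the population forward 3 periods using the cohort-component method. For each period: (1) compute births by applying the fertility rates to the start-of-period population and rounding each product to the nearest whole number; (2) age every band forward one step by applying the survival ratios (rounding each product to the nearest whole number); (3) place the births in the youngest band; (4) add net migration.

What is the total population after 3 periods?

Period 1:
Births: 260 × 0.283 = 74
15–29: 1690 × 0.954 = 1612
30–44: 260 × 0.938 = 244
45+: 1780 × 0.946 + 770 × 0.352 = 1684 + 271 = 1955
Net migration: 30–44 + 65 → 309
→ [74, 1612, 309, 1955]
Period 2:
Births: 1612 × 0.283 = 456
15–29: 74 × 0.954 = 71
30–44: 1612 × 0.938 = 1512
45+: 309 × 0.946 + 1955 × 0.352 = 292 + 688 = 980
Net migration: 30–44 + 65 → 1577
→ [456, 71, 1577, 980]
Period 3:
Births: 71 × 0.283 = 20
15–29: 456 × 0.954 = 435
30–44: 71 × 0.938 = 67
45+: 1577 × 0.946 + 980 × 0.352 = 1492 + 345 = 1837
Net migration: 30–44 + 65 → 132
→ [20, 435, 132, 1837]
Total after period 3: 20 + 435 + 132 + 1837 = 2424

2424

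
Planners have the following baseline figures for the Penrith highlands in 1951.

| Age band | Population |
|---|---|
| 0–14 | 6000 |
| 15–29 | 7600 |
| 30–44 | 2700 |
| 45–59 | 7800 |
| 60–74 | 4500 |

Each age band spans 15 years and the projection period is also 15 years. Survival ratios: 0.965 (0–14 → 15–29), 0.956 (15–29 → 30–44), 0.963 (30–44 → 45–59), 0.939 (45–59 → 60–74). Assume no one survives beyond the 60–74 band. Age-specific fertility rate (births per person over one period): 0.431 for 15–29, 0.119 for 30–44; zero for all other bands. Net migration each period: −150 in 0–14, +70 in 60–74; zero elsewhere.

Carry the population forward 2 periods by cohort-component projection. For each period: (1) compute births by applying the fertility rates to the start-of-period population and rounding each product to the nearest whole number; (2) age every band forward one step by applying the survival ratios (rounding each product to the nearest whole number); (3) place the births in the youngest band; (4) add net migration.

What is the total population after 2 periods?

After projecting period 1:
Births: 7600 × 0.431 = 3276  |  2700 × 0.119 = 321 → total 3597
15–29: 6000 × 0.965 = 5790
30–44: 7600 × 0.956 = 7266
45–59: 2700 × 0.963 = 2600
60–74: 7800 × 0.939 = 7324
Net migration: 0–14 − 150 → 3447; 60–74 + 70 → 7394
→ [3447, 5790, 7266, 2600, 7394]
After projecting period 2:
Births: 5790 × 0.431 = 2495  |  7266 × 0.119 = 865 → total 3360
15–29: 3447 × 0.965 = 3326
30–44: 5790 × 0.956 = 5535
45–59: 7266 × 0.963 = 6997
60–74: 2600 × 0.939 = 2441
Net migration: 0–14 − 150 → 3210; 60–74 + 70 → 2511
→ [3210, 3326, 5535, 6997, 2511]
Total after period 2: 3210 + 3326 + 5535 + 6997 + 2511 = 21579

21579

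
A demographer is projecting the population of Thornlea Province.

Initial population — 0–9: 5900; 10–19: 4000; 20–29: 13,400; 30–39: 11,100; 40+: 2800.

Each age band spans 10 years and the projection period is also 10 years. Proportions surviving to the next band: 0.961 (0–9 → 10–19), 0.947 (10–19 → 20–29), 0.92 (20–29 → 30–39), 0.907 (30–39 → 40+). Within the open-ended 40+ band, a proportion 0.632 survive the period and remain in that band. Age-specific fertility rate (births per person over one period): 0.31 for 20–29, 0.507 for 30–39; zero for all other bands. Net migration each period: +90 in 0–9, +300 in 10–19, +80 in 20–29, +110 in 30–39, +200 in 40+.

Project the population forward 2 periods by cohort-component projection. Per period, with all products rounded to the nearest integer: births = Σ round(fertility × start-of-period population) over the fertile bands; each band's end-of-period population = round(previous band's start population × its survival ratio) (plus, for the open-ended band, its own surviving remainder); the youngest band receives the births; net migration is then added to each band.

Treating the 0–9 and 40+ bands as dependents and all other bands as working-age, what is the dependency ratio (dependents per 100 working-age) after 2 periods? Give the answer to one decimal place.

139.1

(Bands numbered youngest = 1 to oldest = 5.)
[period 1]
Births: 13400 × 0.31 = 4154, 11100 × 0.507 = 5628 — total 9782
Band 2: 5900 × 0.961 = 5670
Band 3: 4000 × 0.947 = 3788
Band 4: 13400 × 0.92 = 12328
Band 5: 11100 × 0.907 + 2800 × 0.632 = 10068 + 1770 = 11838
Net migration: Band 1 + 90 → 9872; Band 2 + 300 → 5970; Band 3 + 80 → 3868; Band 4 + 110 → 12438; Band 5 + 200 → 12038
Population now: 0–9=9872, 10–19=5970, 20–29=3868, 30–39=12438, 40+=12038
[period 2]
Births: 3868 × 0.31 = 1199, 12438 × 0.507 = 6306 — total 7505
Band 2: 9872 × 0.961 = 9487
Band 3: 5970 × 0.947 = 5654
Band 4: 3868 × 0.92 = 3559
Band 5: 12438 × 0.907 + 12038 × 0.632 = 11281 + 7608 = 18889
Net migration: Band 1 + 90 → 7595; Band 2 + 300 → 9787; Band 3 + 80 → 5734; Band 4 + 110 → 3669; Band 5 + 200 → 19089
Population now: 0–9=7595, 10–19=9787, 20–29=5734, 30–39=3669, 40+=19089
Dependents (band 0–9 + band 40+) = 7595 + 19089 = 26684; working-age = 19190; ratio = 26684/19190 × 100 = 139.1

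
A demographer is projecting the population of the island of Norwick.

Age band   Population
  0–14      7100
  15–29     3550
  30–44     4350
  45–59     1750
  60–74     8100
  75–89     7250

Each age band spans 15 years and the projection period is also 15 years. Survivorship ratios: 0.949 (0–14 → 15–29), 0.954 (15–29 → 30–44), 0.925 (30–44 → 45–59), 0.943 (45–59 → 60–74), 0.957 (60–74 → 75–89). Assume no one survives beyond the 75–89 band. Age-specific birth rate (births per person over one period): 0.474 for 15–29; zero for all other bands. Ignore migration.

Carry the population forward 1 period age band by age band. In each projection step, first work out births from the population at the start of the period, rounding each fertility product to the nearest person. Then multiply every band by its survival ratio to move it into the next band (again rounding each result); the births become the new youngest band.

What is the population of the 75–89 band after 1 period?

[period 1]
Births: 3550 × 0.474 = 1683
15–29: 7100 × 0.949 = 6738
30–44: 3550 × 0.954 = 3387
45–59: 4350 × 0.925 = 4024
60–74: 1750 × 0.943 = 1650
75–89: 8100 × 0.957 = 7752
End of period: [1683, 6738, 3387, 4024, 1650, 7752]

7752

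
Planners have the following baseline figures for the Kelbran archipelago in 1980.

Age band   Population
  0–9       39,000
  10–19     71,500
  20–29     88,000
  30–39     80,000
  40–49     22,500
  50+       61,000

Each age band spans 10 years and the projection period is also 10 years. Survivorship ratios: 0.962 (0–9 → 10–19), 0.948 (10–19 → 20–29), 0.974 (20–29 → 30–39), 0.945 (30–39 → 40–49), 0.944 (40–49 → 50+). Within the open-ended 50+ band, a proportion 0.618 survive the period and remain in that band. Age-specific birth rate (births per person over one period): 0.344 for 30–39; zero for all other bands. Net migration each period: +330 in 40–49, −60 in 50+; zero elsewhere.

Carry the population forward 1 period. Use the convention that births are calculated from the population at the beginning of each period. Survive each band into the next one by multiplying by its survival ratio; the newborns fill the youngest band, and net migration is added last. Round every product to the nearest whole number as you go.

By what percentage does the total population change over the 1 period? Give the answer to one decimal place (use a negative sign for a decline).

-2.4

Let group 1 be 0–9 through group 6 = 50+.
Period 1.
Births: 80000 × 0.344 = 27520
Group 2: 39000 × 0.962 = 37518
Group 3: 71500 × 0.948 = 67782
Group 4: 88000 × 0.974 = 85712
Group 5: 80000 × 0.945 = 75600
Group 6: 22500 × 0.944 + 61000 × 0.618 = 21240 + 37698 = 58938
Net migration: Group 5 + 330 → 75930; Group 6 − 60 → 58878
End of period: [27520, 37518, 67782, 85712, 75930, 58878]
Total: 362000 → 353340; change = -8660; percentage change = -2.4%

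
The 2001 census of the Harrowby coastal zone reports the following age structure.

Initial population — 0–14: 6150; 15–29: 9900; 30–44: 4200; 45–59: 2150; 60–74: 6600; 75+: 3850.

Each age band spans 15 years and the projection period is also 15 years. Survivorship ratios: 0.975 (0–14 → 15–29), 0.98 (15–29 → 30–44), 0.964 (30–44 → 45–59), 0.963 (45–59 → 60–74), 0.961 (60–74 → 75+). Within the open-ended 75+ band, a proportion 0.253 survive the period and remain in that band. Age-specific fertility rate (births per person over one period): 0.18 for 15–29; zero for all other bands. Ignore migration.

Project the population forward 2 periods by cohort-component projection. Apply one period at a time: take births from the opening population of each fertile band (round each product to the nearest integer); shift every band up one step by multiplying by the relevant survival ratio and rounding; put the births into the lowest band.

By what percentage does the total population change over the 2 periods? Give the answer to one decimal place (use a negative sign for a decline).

-21.5

Numbering the groups 1..6 from youngest to oldest:
Period 1.
Births: 9900 × 0.18 = 1782
Group 2: 6150 × 0.975 = 5996
Group 3: 9900 × 0.98 = 9702
Group 4: 4200 × 0.964 = 4049
Group 5: 2150 × 0.963 = 2070
Group 6: 6600 × 0.961 + 3850 × 0.253 = 6343 + 974 = 7317
End of period: [1782, 5996, 9702, 4049, 2070, 7317]
Period 2.
Births: 5996 × 0.18 = 1079
Group 2: 1782 × 0.975 = 1737
Group 3: 5996 × 0.98 = 5876
Group 4: 9702 × 0.964 = 9353
Group 5: 4049 × 0.963 = 3899
Group 6: 2070 × 0.961 + 7317 × 0.253 = 1989 + 1851 = 3840
End of period: [1079, 1737, 5876, 9353, 3899, 3840]
Total: 32850 → 25784; change = -7066; percentage change = -21.5%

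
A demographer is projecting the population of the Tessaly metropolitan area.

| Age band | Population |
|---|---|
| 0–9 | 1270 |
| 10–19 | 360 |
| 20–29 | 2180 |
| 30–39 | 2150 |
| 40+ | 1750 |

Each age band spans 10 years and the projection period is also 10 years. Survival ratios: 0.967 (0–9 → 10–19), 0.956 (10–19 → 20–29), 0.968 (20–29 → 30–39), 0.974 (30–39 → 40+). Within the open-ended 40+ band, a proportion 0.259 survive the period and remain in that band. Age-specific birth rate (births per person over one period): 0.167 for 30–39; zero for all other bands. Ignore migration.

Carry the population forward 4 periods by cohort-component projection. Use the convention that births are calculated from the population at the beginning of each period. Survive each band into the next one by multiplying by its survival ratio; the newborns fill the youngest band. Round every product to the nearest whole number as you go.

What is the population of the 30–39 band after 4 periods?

Let band 1 be 0–9 through band 5 = 40+.
[period 1]
Births: 2150 × 0.167 = 359
Band 2: 1270 × 0.967 = 1228
Band 3: 360 × 0.956 = 344
Band 4: 2180 × 0.968 = 2110
Band 5: 2150 × 0.974 + 1750 × 0.259 = 2094 + 453 = 2547
End of period: [359, 1228, 344, 2110, 2547]
[period 2]
Births: 2110 × 0.167 = 352
Band 2: 359 × 0.967 = 347
Band 3: 1228 × 0.956 = 1174
Band 4: 344 × 0.968 = 333
Band 5: 2110 × 0.974 + 2547 × 0.259 = 2055 + 660 = 2715
End of period: [352, 347, 1174, 333, 2715]
[period 3]
Births: 333 × 0.167 = 56
Band 2: 352 × 0.967 = 340
Band 3: 347 × 0.956 = 332
Band 4: 1174 × 0.968 = 1136
Band 5: 333 × 0.974 + 2715 × 0.259 = 324 + 703 = 1027
End of period: [56, 340, 332, 1136, 1027]
[period 4]
Births: 1136 × 0.167 = 190
Band 2: 56 × 0.967 = 54
Band 3: 340 × 0.956 = 325
Band 4: 332 × 0.968 = 321
Band 5: 1136 × 0.974 + 1027 × 0.259 = 1106 + 266 = 1372
End of period: [190, 54, 325, 321, 1372]

321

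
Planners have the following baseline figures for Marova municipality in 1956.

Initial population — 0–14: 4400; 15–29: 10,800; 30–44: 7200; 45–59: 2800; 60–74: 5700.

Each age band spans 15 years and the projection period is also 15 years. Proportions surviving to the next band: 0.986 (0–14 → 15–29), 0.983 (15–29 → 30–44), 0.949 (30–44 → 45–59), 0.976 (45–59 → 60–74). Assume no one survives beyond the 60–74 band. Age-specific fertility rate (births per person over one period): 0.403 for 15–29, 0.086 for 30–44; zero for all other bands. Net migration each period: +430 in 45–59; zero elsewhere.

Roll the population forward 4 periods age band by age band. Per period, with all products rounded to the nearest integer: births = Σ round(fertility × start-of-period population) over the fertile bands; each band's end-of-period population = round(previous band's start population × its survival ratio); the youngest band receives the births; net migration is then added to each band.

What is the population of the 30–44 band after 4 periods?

2579

Period 1:
Births: 10800 × 0.403 = 4352, 7200 × 0.086 = 619 → total 4971
15–29: 4400 × 0.986 = 4338
30–44: 10800 × 0.983 = 10616
45–59: 7200 × 0.949 = 6833
60–74: 2800 × 0.976 = 2733
Net migration: 45–59 + 430 → 7263
Population now: 0–14=4971, 15–29=4338, 30–44=10616, 45–59=7263, 60–74=2733
Period 2:
Births: 4338 × 0.403 = 1748, 10616 × 0.086 = 913 → total 2661
15–29: 4971 × 0.986 = 4901
30–44: 4338 × 0.983 = 4264
45–59: 10616 × 0.949 = 10075
60–74: 7263 × 0.976 = 7089
Net migration: 45–59 + 430 → 10505
Population now: 0–14=2661, 15–29=4901, 30–44=4264, 45–59=10505, 60–74=7089
Period 3:
Births: 4901 × 0.403 = 1975, 4264 × 0.086 = 367 → total 2342
15–29: 2661 × 0.986 = 2624
30–44: 4901 × 0.983 = 4818
45–59: 4264 × 0.949 = 4047
60–74: 10505 × 0.976 = 10253
Net migration: 45–59 + 430 → 4477
Population now: 0–14=2342, 15–29=2624, 30–44=4818, 45–59=4477, 60–74=10253
Period 4:
Births: 2624 × 0.403 = 1057, 4818 × 0.086 = 414 → total 1471
15–29: 2342 × 0.986 = 2309
30–44: 2624 × 0.983 = 2579
45–59: 4818 × 0.949 = 4572
60–74: 4477 × 0.976 = 4370
Net migration: 45–59 + 430 → 5002
Population now: 0–14=1471, 15–29=2309, 30–44=2579, 45–59=5002, 60–74=4370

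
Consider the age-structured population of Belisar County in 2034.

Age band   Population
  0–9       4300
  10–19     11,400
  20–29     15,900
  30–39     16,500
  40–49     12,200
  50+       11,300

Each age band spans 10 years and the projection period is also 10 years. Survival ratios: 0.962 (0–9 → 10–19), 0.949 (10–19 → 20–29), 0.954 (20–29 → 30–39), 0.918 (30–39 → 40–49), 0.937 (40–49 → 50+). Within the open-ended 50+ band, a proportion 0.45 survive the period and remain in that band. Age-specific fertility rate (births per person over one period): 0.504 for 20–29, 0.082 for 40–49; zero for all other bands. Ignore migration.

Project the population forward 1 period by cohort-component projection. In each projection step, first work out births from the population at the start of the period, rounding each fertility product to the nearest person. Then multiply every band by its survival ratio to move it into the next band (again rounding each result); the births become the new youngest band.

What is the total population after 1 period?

Period 1:
Births: 15900 * 0.504 = 8014  |  12200 * 0.082 = 1000 → total 9014
10–19: 4300 * 0.962 = 4137
20–29: 11400 * 0.949 = 10819
30–39: 15900 * 0.954 = 15169
40–49: 16500 * 0.918 = 15147
50+: 12200 * 0.937 + 11300 * 0.45 = 11431 + 5085 = 16516
End of period: [9014, 4137, 10819, 15169, 15147, 16516]
Total after period 1: 9014 + 4137 + 10819 + 15169 + 15147 + 16516 = 70802

70802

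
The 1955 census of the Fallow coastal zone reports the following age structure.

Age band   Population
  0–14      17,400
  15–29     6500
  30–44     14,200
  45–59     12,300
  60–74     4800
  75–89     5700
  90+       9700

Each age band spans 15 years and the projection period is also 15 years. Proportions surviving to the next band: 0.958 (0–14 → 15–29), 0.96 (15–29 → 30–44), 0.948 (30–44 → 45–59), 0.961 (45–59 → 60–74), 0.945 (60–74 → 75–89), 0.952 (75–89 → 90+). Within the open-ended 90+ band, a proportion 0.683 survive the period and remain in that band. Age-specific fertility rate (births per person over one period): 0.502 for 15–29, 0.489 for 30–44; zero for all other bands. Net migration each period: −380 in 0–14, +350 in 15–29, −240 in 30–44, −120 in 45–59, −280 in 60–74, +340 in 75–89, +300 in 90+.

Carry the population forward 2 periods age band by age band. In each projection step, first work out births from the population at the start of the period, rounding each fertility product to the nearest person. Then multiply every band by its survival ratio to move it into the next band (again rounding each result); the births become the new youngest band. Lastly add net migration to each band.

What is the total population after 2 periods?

79693

After projecting period 1:
Births: 6500 × 0.502 = 3263, 14200 × 0.489 = 6944 → total 10207
15–29: 17400 × 0.958 = 16669
30–44: 6500 × 0.96 = 6240
45–59: 14200 × 0.948 = 13462
60–74: 12300 × 0.961 = 11820
75–89: 4800 × 0.945 = 4536
90+: 5700 × 0.952 + 9700 × 0.683 = 5426 + 6625 = 12051
Net migration: 0–14 − 380 → 9827; 15–29 + 350 → 17019; 30–44 − 240 → 6000; 45–59 − 120 → 13342; 60–74 − 280 → 11540; 75–89 + 340 → 4876; 90+ + 300 → 12351
→ [9827, 17019, 6000, 13342, 11540, 4876, 12351]
After projecting period 2:
Births: 17019 × 0.502 = 8544, 6000 × 0.489 = 2934 → total 11478
15–29: 9827 × 0.958 = 9414
30–44: 17019 × 0.96 = 16338
45–59: 6000 × 0.948 = 5688
60–74: 13342 × 0.961 = 12822
75–89: 11540 × 0.945 = 10905
90+: 4876 × 0.952 + 12351 × 0.683 = 4642 + 8436 = 13078
Net migration: 0–14 − 380 → 11098; 15–29 + 350 → 9764; 30–44 − 240 → 16098; 45–59 − 120 → 5568; 60–74 − 280 → 12542; 75–89 + 340 → 11245; 90+ + 300 → 13378
→ [11098, 9764, 16098, 5568, 12542, 11245, 13378]
Total after period 2: 11098 + 9764 + 16098 + 5568 + 12542 + 11245 + 13378 = 79693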